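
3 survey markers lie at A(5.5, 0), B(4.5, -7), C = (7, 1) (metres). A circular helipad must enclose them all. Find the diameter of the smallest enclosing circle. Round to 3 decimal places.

Side lengths²: AB² = 50, AC² = 3.25, BC² = 70.25.
Since BC² = 70.25 ≥ 50 + 3.25 = 53.25, the angle opposite BC is not acute, so the smallest enclosing circle has BC as diameter.
Centre = midpoint of BC = (5.75, -3), r² = 70.25/4 = 17.5625.
Diameter = 2r = 2√(17.5625) ≈ 8.382.

8.382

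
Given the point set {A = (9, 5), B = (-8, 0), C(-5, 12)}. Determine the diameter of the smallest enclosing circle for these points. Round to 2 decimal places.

Side lengths²: AB² = 314, AC² = 245, BC² = 153.
Since AB² = 314 < 245 + 153 = 398, the triangle is acute, so the smallest enclosing circle is the circumcircle.
Circumcentre = (-1/18, 79/18), r² = 13345/162.
Diameter = 2r = 2√(13345/162) ≈ 18.15.

18.15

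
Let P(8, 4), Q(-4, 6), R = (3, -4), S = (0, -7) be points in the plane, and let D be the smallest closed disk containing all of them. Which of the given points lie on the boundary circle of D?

P, Q, S

The minimum enclosing circle of a finite set is fixed by two of the points (as a diameter) or three (as a circumcircle).
The minimum enclosing circle is determined by three boundary points: P, Q, S.
Their circumcentre is (1.25, 0.5) with r² = 57.8125.
The farthest remaining point R is at distance² 23.3125 ≤ 57.8125.
The points at distance exactly r from the centre are P, Q, S — 3 points.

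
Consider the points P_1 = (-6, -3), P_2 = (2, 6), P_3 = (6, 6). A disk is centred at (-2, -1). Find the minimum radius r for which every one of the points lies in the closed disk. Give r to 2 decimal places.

The required radius is the distance from (-2, -1) to the farthest point.
Squared distances: 20, 65, 113.
Maximum is 113, attained at P_3.
r = √113 ≈ 10.63.

10.63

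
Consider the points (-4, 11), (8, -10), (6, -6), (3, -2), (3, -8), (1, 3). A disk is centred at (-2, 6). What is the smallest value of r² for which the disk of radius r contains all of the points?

The required radius is the distance from (-2, 6) to the farthest point.
Squared distances: 29, 356, 208, 89, 221, 18.
Maximum is 356, attained at (8, -10).

356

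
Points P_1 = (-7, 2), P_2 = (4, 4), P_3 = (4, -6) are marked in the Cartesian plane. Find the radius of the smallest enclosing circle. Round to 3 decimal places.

Side lengths²: P_1P_2² = 125, P_1P_3² = 185, P_2P_3² = 100.
Since P_1P_3² = 185 < 125 + 100 = 225, the triangle is acute, so the smallest enclosing circle is the circumcircle.
Circumcentre = (-17/22, -1), r² = 23125/484.
r = √(23125/484) ≈ 6.912.

6.912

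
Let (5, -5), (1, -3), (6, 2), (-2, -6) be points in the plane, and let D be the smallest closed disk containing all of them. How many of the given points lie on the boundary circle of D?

By Welzl's lemma the MEC is supported by two points (diametrically opposite) or three points (on a circumcircle).
The farthest pair is (6, 2)–(-2, -6) with squared distance 128. The circle on this segment as diameter has centre (2, -2) and r² = 128/4 = 32.
Check (5, -5): distance² to centre = 18 ≤ 32, so it lies inside.
All remaining points lie in this disk, and no smaller disk contains both endpoints, so this is the minimum enclosing circle.
The points at distance exactly r from the centre are (6, 2), (-2, -6) — 2 points.

2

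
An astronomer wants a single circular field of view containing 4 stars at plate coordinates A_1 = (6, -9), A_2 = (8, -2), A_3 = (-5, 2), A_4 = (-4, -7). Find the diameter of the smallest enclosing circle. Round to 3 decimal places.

By Welzl's lemma the MEC is supported by two points (diametrically opposite) or three points (on a circumcircle).
The farthest pair is A_1–A_3 with squared distance 242. The circle on this segment as diameter has centre (0.5, -3.5) and r² = 242/4 = 60.5.
Check A_2: distance² to centre = 58.5 ≤ 60.5, so it lies inside.
All remaining points lie in this disk, and no smaller disk contains both endpoints, so this is the minimum enclosing circle.
Diameter = 2r = 2√(60.5) ≈ 15.556.

15.556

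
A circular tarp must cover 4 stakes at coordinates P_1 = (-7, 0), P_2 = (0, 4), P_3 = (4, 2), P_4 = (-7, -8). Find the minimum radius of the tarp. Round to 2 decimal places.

The farthest pair is P_3–P_4 with squared distance 221. The circle on this segment as diameter has centre (-1.5, -3) and r² = 221/4 = 55.25.
Check P_1: distance² to centre = 39.25 ≤ 55.25, so it lies inside.
All remaining points lie in this disk, and no smaller disk contains both endpoints, so this is the minimum enclosing circle.
r = √(55.25) ≈ 7.43.

7.43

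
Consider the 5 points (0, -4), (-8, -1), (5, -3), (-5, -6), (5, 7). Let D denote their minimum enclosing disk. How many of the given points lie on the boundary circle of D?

The farthest pair is (-5, -6)–(5, 7) with squared distance 269. The circle on this segment as diameter has centre (0, 0.5) and r² = 269/4 = 67.25.
Check (0, -4): distance² to centre = 20.25 ≤ 67.25, so it lies inside.
All remaining points lie in this disk, and no smaller disk contains both endpoints, so this is the minimum enclosing circle.
The points at distance exactly r from the centre are (-5, -6), (5, 7) — 2 points.

2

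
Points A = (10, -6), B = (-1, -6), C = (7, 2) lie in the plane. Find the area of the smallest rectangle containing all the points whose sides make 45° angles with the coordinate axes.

88

In coordinates u = x + y, v = x − y the rectangle is axis-aligned; the map (x,y)→(u,v) scales areas by 2.
u-values: 4, -7, 9; range = 9 − (-7) = 16.
v-values: 16, 5, 5; range = 16 − 5 = 11.
Area = (16 × 11) / 2 = 88.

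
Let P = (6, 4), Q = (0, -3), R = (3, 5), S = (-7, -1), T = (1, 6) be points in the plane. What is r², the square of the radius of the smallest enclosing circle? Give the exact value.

48.5

A smallest enclosing disk is always determined by at most three of the input points on its boundary.
The farthest pair is P–S with squared distance 194. The circle on this segment as diameter has centre (-0.5, 1.5) and r² = 194/4 = 48.5.
Check Q: distance² to centre = 20.5 ≤ 48.5, so it lies inside.
All remaining points lie in this disk, and no smaller disk contains both endpoints, so this is the minimum enclosing circle.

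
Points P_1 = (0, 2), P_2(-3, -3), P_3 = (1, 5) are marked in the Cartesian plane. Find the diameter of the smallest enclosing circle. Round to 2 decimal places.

8.94

Side lengths²: P_1P_2² = 34, P_1P_3² = 10, P_2P_3² = 80.
Since P_2P_3² = 80 ≥ 34 + 10 = 44, the angle opposite P_2P_3 is not acute, so the smallest enclosing circle has P_2P_3 as diameter.
Centre = midpoint of P_2P_3 = (-1, 1), r² = 80/4 = 20.
Diameter = 2r = 2√20 ≈ 8.94.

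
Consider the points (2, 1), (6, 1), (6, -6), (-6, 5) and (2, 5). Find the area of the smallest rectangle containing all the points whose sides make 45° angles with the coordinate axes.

In coordinates u = x + y, v = x − y the rectangle is axis-aligned; the map (x,y)→(u,v) scales areas by 2.
u-values: 3, 7, 0, -1, 7; range = 7 − (-1) = 8.
v-values: 1, 5, 12, -11, -3; range = 12 − (-11) = 23.
Area = (8 × 23) / 2 = 92.

92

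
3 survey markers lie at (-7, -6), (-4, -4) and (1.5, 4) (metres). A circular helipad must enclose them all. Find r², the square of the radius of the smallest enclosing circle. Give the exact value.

43.0625

Call the three points A, B, C in the order given.
Side lengths²: AB² = 13, AC² = 172.25, BC² = 94.25.
Since AC² = 172.25 ≥ 94.25 + 13 = 107.25, the angle opposite AC is not acute, so the smallest enclosing circle has AC as diameter.
Centre = midpoint of AC = (-2.75, -1), r² = 172.25/4 = 43.0625.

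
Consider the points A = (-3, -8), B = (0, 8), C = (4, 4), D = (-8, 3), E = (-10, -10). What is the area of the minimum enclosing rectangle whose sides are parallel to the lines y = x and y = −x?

224

In coordinates u = x + y, v = x − y the rectangle is axis-aligned; the map (x,y)→(u,v) scales areas by 2.
u-values: -11, 8, 8, -5, -20; range = 8 − (-20) = 28.
v-values: 5, -8, 0, -11, 0; range = 5 − (-11) = 16.
Area = (28 × 16) / 2 = 224.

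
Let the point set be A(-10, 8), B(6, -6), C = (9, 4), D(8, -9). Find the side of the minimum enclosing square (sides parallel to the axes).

19

The bounding box has width 19 and height 17.
An axis-aligned square enclosing the set must have side ≥ max(width, height).
So the minimum side is max(19, 17) = 19.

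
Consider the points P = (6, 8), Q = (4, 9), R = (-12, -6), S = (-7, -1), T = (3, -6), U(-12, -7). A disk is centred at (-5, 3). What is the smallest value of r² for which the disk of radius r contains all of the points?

149

The required radius is the distance from (-5, 3) to the farthest point.
Squared distances: 146, 117, 130, 20, 145, 149.
Maximum is 149, attained at U.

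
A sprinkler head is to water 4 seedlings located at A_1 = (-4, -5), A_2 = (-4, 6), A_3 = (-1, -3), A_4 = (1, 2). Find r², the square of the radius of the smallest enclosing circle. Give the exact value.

The minimum enclosing circle of a finite set is fixed by two of the points (as a diameter) or three (as a circumcircle).
The farthest pair is A_1–A_2 with squared distance 121. The circle on this segment as diameter has centre (-4, 0.5) and r² = 121/4 = 30.25.
Check A_3: distance² to centre = 21.25 ≤ 30.25, so it lies inside.
All remaining points lie in this disk, and no smaller disk contains both endpoints, so this is the minimum enclosing circle.

30.25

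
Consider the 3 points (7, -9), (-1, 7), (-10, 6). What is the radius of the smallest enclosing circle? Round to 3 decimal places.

11.336

Call the three points A, B, C in the order given.
Side lengths²: AB² = 320, AC² = 514, BC² = 82.
Since AC² = 514 ≥ 320 + 82 = 402, the angle opposite AC is not acute, so the smallest enclosing circle has AC as diameter.
Centre = midpoint of AC = (-1.5, -1.5), r² = 514/4 = 128.5.
r = √(128.5) ≈ 11.336.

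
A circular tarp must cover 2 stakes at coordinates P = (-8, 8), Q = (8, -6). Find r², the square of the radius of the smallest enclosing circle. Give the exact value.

113

The smallest circle enclosing two points has them as diameter endpoints.
Centre = midpoint = (0, 1); r² = |PQ|²/4 = 452/4 = 113.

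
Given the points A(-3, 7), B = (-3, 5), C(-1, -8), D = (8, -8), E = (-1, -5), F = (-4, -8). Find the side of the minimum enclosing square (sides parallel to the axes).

15

The bounding box has width 12 and height 15.
An axis-aligned square enclosing the set must have side ≥ max(width, height).
So the minimum side is max(12, 15) = 15.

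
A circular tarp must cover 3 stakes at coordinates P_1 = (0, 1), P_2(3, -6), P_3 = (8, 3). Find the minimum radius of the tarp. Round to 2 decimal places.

5.21

Side lengths²: P_1P_2² = 58, P_1P_3² = 68, P_2P_3² = 106.
Since P_2P_3² = 106 < 68 + 58 = 126, the triangle is acute, so the smallest enclosing circle is the circumcircle.
Circumcentre = (148/31, -34/31), r² = 26129/961.
r = √(26129/961) ≈ 5.21.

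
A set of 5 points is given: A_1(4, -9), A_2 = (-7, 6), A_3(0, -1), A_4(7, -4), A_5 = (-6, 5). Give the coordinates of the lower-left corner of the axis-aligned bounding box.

(-7, -9)

x-range [-7, 7], y-range [-9, 6].
The lower-left corner is (-7, -9).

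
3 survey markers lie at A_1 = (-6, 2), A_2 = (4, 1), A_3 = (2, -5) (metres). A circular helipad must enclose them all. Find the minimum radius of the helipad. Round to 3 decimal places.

5.449

Side lengths²: A_1A_2² = 101, A_1A_3² = 113, A_2A_3² = 40.
Since A_1A_3² = 113 < 101 + 40 = 141, the triangle is acute, so the smallest enclosing circle is the circumcircle.
Circumcentre = (-75/62, -37/62), r² = 57065/1922.
r = √(57065/1922) ≈ 5.449.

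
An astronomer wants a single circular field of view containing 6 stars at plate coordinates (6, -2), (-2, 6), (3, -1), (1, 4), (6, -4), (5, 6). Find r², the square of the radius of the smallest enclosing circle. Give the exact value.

41

The minimum enclosing circle of a finite set is fixed by two of the points (as a diameter) or three (as a circumcircle).
The farthest pair is (-2, 6)–(6, -4) with squared distance 164. The circle on this segment as diameter has centre (2, 1) and r² = 164/4 = 41.
Check (6, -2): distance² to centre = 25 ≤ 41, so it lies inside.
All remaining points lie in this disk, and no smaller disk contains both endpoints, so this is the minimum enclosing circle.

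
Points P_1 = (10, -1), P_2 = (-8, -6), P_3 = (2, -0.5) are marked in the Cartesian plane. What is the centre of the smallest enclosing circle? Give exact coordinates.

(1, -3.5)

Side lengths²: P_1P_2² = 349, P_1P_3² = 64.25, P_2P_3² = 130.25.
Since P_1P_2² = 349 ≥ 130.25 + 64.25 = 194.5, the angle opposite P_1P_2 is not acute, so the smallest enclosing circle has P_1P_2 as diameter.
Centre = midpoint of P_1P_2 = (1, -3.5), r² = 349/4 = 87.25.
Centre = (1, -3.5).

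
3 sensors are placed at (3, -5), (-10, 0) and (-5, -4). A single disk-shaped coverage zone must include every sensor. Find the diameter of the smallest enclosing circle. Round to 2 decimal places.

Call the three points A, B, C in the order given.
Side lengths²: AB² = 194, AC² = 65, BC² = 41.
Since AB² = 194 ≥ 65 + 41 = 106, the angle opposite AB is not acute, so the smallest enclosing circle has AB as diameter.
Centre = midpoint of AB = (-3.5, -2.5), r² = 194/4 = 48.5.
Diameter = 2r = 2√(48.5) ≈ 13.93.

13.93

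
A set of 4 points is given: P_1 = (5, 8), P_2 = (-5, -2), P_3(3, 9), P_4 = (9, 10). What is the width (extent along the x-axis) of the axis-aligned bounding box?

max x = 9, min x = -5, so width = 14.

14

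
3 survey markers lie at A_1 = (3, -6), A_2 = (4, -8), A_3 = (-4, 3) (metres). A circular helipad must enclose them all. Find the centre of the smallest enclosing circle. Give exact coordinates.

(0, -2.5)

Side lengths²: A_1A_2² = 5, A_1A_3² = 130, A_2A_3² = 185.
Since A_2A_3² = 185 ≥ 130 + 5 = 135, the angle opposite A_2A_3 is not acute, so the smallest enclosing circle has A_2A_3 as diameter.
Centre = midpoint of A_2A_3 = (0, -2.5), r² = 185/4 = 46.25.
Centre = (0, -2.5).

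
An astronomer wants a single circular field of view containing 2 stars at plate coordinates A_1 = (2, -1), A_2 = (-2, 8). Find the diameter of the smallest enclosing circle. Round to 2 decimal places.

9.85

The smallest circle enclosing two points has them as diameter endpoints.
Centre = midpoint = (0, 3.5); r² = |A_1A_2|²/4 = 97/4 = 24.25.
Diameter = 2r = 2√(24.25) ≈ 9.85.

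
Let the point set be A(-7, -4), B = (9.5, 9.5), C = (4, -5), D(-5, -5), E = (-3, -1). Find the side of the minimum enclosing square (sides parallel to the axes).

The bounding box has width 16.5 and height 14.5.
An axis-aligned square enclosing the set must have side ≥ max(width, height).
So the minimum side is max(16.5, 14.5) = 16.5.

16.5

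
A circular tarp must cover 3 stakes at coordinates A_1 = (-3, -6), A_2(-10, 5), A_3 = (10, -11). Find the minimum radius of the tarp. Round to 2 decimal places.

Side lengths²: A_1A_2² = 170, A_1A_3² = 194, A_2A_3² = 656.
Since A_2A_3² = 656 ≥ 194 + 170 = 364, the angle opposite A_2A_3 is not acute, so the smallest enclosing circle has A_2A_3 as diameter.
Centre = midpoint of A_2A_3 = (0, -3), r² = 656/4 = 164.
r = √164 ≈ 12.81.

12.81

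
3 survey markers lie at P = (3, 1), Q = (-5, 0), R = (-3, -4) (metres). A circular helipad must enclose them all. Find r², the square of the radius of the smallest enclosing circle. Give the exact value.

19825/1156

Side lengths²: PQ² = 65, PR² = 61, QR² = 20.
Since PQ² = 65 < 61 + 20 = 81, the triangle is acute, so the smallest enclosing circle is the circumcircle.
Circumcentre = (-15/17, -15/34), r² = 19825/1156.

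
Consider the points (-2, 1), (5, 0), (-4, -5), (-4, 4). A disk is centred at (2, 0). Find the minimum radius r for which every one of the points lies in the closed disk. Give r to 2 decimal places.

7.81

The required radius is the distance from (2, 0) to the farthest point.
Squared distances: 17, 9, 61, 52.
Maximum is 61, attained at (-4, -5).
r = √61 ≈ 7.81.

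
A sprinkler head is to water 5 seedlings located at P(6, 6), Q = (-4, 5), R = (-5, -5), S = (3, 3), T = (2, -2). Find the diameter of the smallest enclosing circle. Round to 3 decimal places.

15.556

The farthest pair is P–R with squared distance 242. The circle on this segment as diameter has centre (0.5, 0.5) and r² = 242/4 = 60.5.
Check Q: distance² to centre = 40.5 ≤ 60.5, so it lies inside.
All remaining points lie in this disk, and no smaller disk contains both endpoints, so this is the minimum enclosing circle.
Diameter = 2r = 2√(60.5) ≈ 15.556.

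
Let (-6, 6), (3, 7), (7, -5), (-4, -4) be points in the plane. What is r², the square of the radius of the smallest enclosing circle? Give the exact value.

72.5

The minimum enclosing circle of a finite set is fixed by two of the points (as a diameter) or three (as a circumcircle).
The farthest pair is (-6, 6)–(7, -5) with squared distance 290. The circle on this segment as diameter has centre (0.5, 0.5) and r² = 290/4 = 72.5.
Check (3, 7): distance² to centre = 48.5 ≤ 72.5, so it lies inside.
All remaining points lie in this disk, and no smaller disk contains both endpoints, so this is the minimum enclosing circle.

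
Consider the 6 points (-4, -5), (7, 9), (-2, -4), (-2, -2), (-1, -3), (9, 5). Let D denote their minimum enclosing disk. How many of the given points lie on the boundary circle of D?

By Welzl's lemma the MEC is supported by two points (diametrically opposite) or three points (on a circumcircle).
The farthest pair is (-4, -5)–(7, 9) with squared distance 317. The circle on this segment as diameter has centre (1.5, 2) and r² = 317/4 = 79.25.
Check (-2, -4): distance² to centre = 48.25 ≤ 79.25, so it lies inside.
All remaining points lie in this disk, and no smaller disk contains both endpoints, so this is the minimum enclosing circle.
The points at distance exactly r from the centre are (-4, -5), (7, 9) — 2 points.

2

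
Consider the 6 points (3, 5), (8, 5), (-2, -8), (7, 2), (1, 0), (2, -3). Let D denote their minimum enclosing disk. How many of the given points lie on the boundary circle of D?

A smallest enclosing disk is always determined by at most three of the input points on its boundary.
The farthest pair is (8, 5)–(-2, -8) with squared distance 269. The circle on this segment as diameter has centre (3, -1.5) and r² = 269/4 = 67.25.
Check (3, 5): distance² to centre = 42.25 ≤ 67.25, so it lies inside.
All remaining points lie in this disk, and no smaller disk contains both endpoints, so this is the minimum enclosing circle.
The points at distance exactly r from the centre are (8, 5), (-2, -8) — 2 points.

2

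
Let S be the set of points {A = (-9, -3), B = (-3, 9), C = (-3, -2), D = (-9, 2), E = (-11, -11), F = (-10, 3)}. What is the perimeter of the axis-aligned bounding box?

Width = max x − min x = -3 − (-11) = 8.
Height = max y − min y = 9 − (-11) = 20.
Perimeter = 2(8 + 20) = 56.

56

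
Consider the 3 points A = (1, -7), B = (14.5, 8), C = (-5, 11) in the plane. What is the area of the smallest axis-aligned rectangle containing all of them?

351

x ranges over [-5, 14.5], width 19.5.
y ranges over [-7, 11], height 18.
Area = 19.5 × 18 = 351.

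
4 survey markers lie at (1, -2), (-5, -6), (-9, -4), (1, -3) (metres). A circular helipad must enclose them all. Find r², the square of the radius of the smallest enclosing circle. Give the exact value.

The farthest pair is (1, -2)–(-9, -4) with squared distance 104. The circle on this segment as diameter has centre (-4, -3) and r² = 104/4 = 26.
Check (-5, -6): distance² to centre = 10 ≤ 26, so it lies inside.
All remaining points lie in this disk, and no smaller disk contains both endpoints, so this is the minimum enclosing circle.

26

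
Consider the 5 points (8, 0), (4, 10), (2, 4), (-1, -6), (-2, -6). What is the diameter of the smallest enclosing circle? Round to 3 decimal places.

17.088

A smallest enclosing disk is always determined by at most three of the input points on its boundary.
The farthest pair is (4, 10)–(-2, -6) with squared distance 292. The circle on this segment as diameter has centre (1, 2) and r² = 292/4 = 73.
Check (8, 0): distance² to centre = 53 ≤ 73, so it lies inside.
All remaining points lie in this disk, and no smaller disk contains both endpoints, so this is the minimum enclosing circle.
Diameter = 2r = 2√73 ≈ 17.088.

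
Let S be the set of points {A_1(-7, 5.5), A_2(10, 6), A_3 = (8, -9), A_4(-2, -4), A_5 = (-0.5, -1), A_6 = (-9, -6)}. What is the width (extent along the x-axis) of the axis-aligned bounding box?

19

max x = 10, min x = -9, so width = 19.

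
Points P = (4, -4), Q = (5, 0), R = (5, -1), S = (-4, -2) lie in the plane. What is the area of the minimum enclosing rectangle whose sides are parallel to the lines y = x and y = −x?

55

In coordinates u = x + y, v = x − y the rectangle is axis-aligned; the map (x,y)→(u,v) scales areas by 2.
u-values: 0, 5, 4, -6; range = 5 − (-6) = 11.
v-values: 8, 5, 6, -2; range = 8 − (-2) = 10.
Area = (11 × 10) / 2 = 55.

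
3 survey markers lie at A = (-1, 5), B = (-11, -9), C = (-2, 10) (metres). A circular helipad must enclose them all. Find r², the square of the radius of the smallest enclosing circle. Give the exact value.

Side lengths²: AB² = 296, AC² = 26, BC² = 442.
Since BC² = 442 ≥ 296 + 26 = 322, the angle opposite BC is not acute, so the smallest enclosing circle has BC as diameter.
Centre = midpoint of BC = (-6.5, 0.5), r² = 442/4 = 110.5.

110.5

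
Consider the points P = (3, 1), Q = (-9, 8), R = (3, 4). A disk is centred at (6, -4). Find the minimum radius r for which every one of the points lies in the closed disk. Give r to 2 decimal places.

The required radius is the distance from (6, -4) to the farthest point.
Squared distances: 34, 369, 73.
Maximum is 369, attained at Q.
r = √369 ≈ 19.21.

19.21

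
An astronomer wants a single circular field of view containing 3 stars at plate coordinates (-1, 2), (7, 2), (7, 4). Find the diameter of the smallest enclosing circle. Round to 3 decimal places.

8.246

Call the three points A, B, C in the order given.
Side lengths²: AB² = 64, AC² = 68, BC² = 4.
Since AC² = 68 ≥ 64 + 4 = 68, the angle opposite AC is not acute, so the smallest enclosing circle has AC as diameter.
Centre = midpoint of AC = (3, 3), r² = 68/4 = 17.
Diameter = 2r = 2√17 ≈ 8.246.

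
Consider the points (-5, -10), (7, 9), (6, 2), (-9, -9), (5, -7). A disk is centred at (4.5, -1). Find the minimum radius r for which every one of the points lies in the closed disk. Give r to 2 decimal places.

15.69

The required radius is the distance from (4.5, -1) to the farthest point.
Squared distances: 171.25, 106.25, 11.25, 246.25, 36.25.
Maximum is 246.25, attained at (-9, -9).
r = √(246.25) ≈ 15.69.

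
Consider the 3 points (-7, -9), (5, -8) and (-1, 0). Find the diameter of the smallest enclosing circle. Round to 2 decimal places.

12.77

Call the three points A, B, C in the order given.
Side lengths²: AB² = 145, AC² = 117, BC² = 100.
Since AB² = 145 < 117 + 100 = 217, the triangle is acute, so the smallest enclosing circle is the circumcircle.
Circumcentre = (-20/17, -217/34), r² = 47125/1156.
Diameter = 2r = 2√(47125/1156) ≈ 12.77.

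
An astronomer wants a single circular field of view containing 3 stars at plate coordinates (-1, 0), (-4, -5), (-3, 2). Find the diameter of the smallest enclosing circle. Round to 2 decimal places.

7.07

Call the three points A, B, C in the order given.
Side lengths²: AB² = 34, AC² = 8, BC² = 50.
Since BC² = 50 ≥ 34 + 8 = 42, the angle opposite BC is not acute, so the smallest enclosing circle has BC as diameter.
Centre = midpoint of BC = (-3.5, -1.5), r² = 50/4 = 12.5.
Diameter = 2r = 2√(12.5) ≈ 7.07.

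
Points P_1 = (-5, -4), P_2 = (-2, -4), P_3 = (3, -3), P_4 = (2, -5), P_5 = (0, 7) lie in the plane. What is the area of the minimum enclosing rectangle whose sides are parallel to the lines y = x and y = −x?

In coordinates u = x + y, v = x − y the rectangle is axis-aligned; the map (x,y)→(u,v) scales areas by 2.
u-values: -9, -6, 0, -3, 7; range = 7 − (-9) = 16.
v-values: -1, 2, 6, 7, -7; range = 7 − (-7) = 14.
Area = (16 × 14) / 2 = 112.

112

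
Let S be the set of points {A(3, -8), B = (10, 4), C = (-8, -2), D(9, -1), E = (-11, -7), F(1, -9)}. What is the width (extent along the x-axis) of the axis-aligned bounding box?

max x = 10, min x = -11, so width = 21.

21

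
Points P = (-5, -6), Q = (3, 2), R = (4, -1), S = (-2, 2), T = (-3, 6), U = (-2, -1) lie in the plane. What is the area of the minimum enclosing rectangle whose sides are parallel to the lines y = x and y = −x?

112

In coordinates u = x + y, v = x − y the rectangle is axis-aligned; the map (x,y)→(u,v) scales areas by 2.
u-values: -11, 5, 3, 0, 3, -3; range = 5 − (-11) = 16.
v-values: 1, 1, 5, -4, -9, -1; range = 5 − (-9) = 14.
Area = (16 × 14) / 2 = 112.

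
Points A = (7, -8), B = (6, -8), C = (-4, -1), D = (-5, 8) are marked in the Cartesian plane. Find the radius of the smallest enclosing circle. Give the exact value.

10

The minimum enclosing circle of a finite set is fixed by two of the points (as a diameter) or three (as a circumcircle).
The farthest pair is A–D with squared distance 400. The circle on this segment as diameter has centre (1, 0) and r² = 400/4 = 100.
Check B: distance² to centre = 89 ≤ 100, so it lies inside.
All remaining points lie in this disk, and no smaller disk contains both endpoints, so this is the minimum enclosing circle.
r = √100 = 10.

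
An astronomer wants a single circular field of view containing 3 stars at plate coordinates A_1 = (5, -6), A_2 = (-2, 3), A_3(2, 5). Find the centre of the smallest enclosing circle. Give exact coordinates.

Side lengths²: A_1A_2² = 130, A_1A_3² = 130, A_2A_3² = 20.
Since A_1A_3² = 130 < 130 + 20 = 150, the triangle is acute, so the smallest enclosing circle is the circumcircle.
Circumcentre = (2.4, -0.8), r² = 33.8.
Centre = (2.4, -0.8).

(2.4, -0.8)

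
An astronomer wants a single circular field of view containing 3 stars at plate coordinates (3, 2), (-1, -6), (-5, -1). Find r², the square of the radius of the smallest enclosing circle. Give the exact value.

Call the three points A, B, C in the order given.
Side lengths²: AB² = 80, AC² = 73, BC² = 41.
Since AB² = 80 < 73 + 41 = 114, the triangle is acute, so the smallest enclosing circle is the circumcircle.
Circumcentre = (-4/13, -35/26), r² = 14965/676.

14965/676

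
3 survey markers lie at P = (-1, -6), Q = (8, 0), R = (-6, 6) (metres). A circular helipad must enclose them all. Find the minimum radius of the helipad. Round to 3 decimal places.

Side lengths²: PQ² = 117, PR² = 169, QR² = 232.
Since QR² = 232 < 169 + 117 = 286, the triangle is acute, so the smallest enclosing circle is the circumcircle.
Circumcentre = (19/46, 75/46), r² = 63713/1058.
r = √(63713/1058) ≈ 7.760.

7.760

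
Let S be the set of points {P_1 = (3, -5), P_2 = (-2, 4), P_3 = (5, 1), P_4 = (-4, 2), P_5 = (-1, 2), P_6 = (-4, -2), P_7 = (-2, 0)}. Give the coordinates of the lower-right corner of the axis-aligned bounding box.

(5, -5)

x-range [-4, 5], y-range [-5, 4].
The lower-right corner is (5, -5).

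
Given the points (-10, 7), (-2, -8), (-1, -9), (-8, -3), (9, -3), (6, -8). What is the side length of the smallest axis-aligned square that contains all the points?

The bounding box has width 19 and height 16.
An axis-aligned square enclosing the set must have side ≥ max(width, height).
So the minimum side is max(19, 16) = 19.

19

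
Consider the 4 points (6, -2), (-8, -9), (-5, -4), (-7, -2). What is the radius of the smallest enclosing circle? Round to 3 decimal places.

7.826

A smallest enclosing disk is always determined by at most three of the input points on its boundary.
The farthest pair is (6, -2)–(-8, -9) with squared distance 245. The circle on this segment as diameter has centre (-1, -5.5) and r² = 245/4 = 61.25.
Check (-5, -4): distance² to centre = 18.25 ≤ 61.25, so it lies inside.
All remaining points lie in this disk, and no smaller disk contains both endpoints, so this is the minimum enclosing circle.
r = √(61.25) ≈ 7.826.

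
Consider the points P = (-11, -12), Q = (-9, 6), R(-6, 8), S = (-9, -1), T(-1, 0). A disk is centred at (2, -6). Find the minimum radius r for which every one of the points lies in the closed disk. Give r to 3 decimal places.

16.279

The required radius is the distance from (2, -6) to the farthest point.
Squared distances: 205, 265, 260, 146, 45.
Maximum is 265, attained at Q.
r = √265 ≈ 16.279.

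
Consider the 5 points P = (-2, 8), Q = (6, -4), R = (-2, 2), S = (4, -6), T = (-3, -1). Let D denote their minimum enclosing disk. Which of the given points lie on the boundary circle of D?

The farthest pair is P–S with squared distance 232. The circle on this segment as diameter has centre (1, 1) and r² = 232/4 = 58.
Check Q: distance² to centre = 50 ≤ 58, so it lies inside.
All remaining points lie in this disk, and no smaller disk contains both endpoints, so this is the minimum enclosing circle.
The points at distance exactly r from the centre are P, S — 2 points.

P, S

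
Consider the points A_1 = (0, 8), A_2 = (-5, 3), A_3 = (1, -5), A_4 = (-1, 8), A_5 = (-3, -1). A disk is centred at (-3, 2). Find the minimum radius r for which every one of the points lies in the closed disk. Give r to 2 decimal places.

The required radius is the distance from (-3, 2) to the farthest point.
Squared distances: 45, 5, 65, 40, 9.
Maximum is 65, attained at A_3.
r = √65 ≈ 8.06.

8.06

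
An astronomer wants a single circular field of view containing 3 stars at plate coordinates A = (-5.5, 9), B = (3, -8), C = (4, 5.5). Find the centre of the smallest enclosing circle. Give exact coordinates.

Side lengths²: AB² = 361.25, AC² = 102.5, BC² = 183.25.
Since AB² = 361.25 ≥ 183.25 + 102.5 = 285.75, the angle opposite AB is not acute, so the smallest enclosing circle has AB as diameter.
Centre = midpoint of AB = (-1.25, 0.5), r² = 361.25/4 = 90.3125.
Centre = (-1.25, 0.5).

(-1.25, 0.5)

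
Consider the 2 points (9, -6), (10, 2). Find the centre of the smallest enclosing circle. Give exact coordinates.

(9.5, -2)

The smallest circle enclosing two points has them as diameter endpoints.
Centre = midpoint = (9.5, -2); r² = |(9, -6)−(10, 2)|²/4 = 65/4 = 16.25.
Centre = (9.5, -2).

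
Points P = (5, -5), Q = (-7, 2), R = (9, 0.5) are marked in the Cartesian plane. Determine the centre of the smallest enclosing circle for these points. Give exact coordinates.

(1, 1.25)

Side lengths²: PQ² = 193, PR² = 46.25, QR² = 258.25.
Since QR² = 258.25 ≥ 193 + 46.25 = 239.25, the angle opposite QR is not acute, so the smallest enclosing circle has QR as diameter.
Centre = midpoint of QR = (1, 1.25), r² = 258.25/4 = 64.5625.
Centre = (1, 1.25).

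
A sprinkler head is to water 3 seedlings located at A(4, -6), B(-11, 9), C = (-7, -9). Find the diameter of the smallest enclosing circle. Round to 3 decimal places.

21.237

Side lengths²: AB² = 450, AC² = 130, BC² = 340.
Since AB² = 450 < 340 + 130 = 470, the triangle is acute, so the smallest enclosing circle is the circumcircle.
Circumcentre = (-27/7, 8/7), r² = 5525/49.
Diameter = 2r = 2√(5525/49) ≈ 21.237.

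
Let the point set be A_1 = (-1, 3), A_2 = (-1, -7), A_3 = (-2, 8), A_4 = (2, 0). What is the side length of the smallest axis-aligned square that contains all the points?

The bounding box has width 4 and height 15.
An axis-aligned square enclosing the set must have side ≥ max(width, height).
So the minimum side is max(4, 15) = 15.

15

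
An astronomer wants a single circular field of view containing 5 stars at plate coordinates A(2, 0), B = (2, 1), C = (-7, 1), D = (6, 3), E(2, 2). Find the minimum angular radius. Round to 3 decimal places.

The minimum enclosing circle of a finite set is fixed by two of the points (as a diameter) or three (as a circumcircle).
The farthest pair is C–D with squared distance 173. The circle on this segment as diameter has centre (-0.5, 2) and r² = 173/4 = 43.25.
Check A: distance² to centre = 10.25 ≤ 43.25, so it lies inside.
All remaining points lie in this disk, and no smaller disk contains both endpoints, so this is the minimum enclosing circle.
r = √(43.25) ≈ 6.576.

6.576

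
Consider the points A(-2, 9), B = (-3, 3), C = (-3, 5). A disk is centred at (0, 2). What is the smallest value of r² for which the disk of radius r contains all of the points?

The required radius is the distance from (0, 2) to the farthest point.
Squared distances: 53, 10, 18.
Maximum is 53, attained at A.

53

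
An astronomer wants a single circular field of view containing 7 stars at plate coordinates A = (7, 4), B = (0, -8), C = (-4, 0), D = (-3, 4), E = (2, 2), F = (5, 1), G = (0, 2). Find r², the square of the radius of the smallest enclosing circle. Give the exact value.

51.265625

The minimum enclosing circle is determined by three boundary points: A, B, D.
Their circumcentre is (2, -1.125) with r² = 51.265625.
The farthest remaining point C is at distance² 37.265625 ≤ 51.265625.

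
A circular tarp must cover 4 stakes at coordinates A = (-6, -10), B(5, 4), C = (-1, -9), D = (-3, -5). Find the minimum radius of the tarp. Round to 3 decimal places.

8.902

A smallest enclosing disk is always determined by at most three of the input points on its boundary.
The farthest pair is A–B with squared distance 317. The circle on this segment as diameter has centre (-0.5, -3) and r² = 317/4 = 79.25.
Check C: distance² to centre = 36.25 ≤ 79.25, so it lies inside.
All remaining points lie in this disk, and no smaller disk contains both endpoints, so this is the minimum enclosing circle.
r = √(79.25) ≈ 8.902.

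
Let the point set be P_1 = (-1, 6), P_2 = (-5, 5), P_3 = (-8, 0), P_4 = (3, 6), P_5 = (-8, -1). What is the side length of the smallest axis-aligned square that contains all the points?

The bounding box has width 11 and height 7.
An axis-aligned square enclosing the set must have side ≥ max(width, height).
So the minimum side is max(11, 7) = 11.

11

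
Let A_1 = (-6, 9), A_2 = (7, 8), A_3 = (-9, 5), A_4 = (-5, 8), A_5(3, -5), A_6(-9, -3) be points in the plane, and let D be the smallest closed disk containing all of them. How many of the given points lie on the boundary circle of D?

2

The farthest pair is A_2–A_6 with squared distance 377. The circle on this segment as diameter has centre (-1, 2.5) and r² = 377/4 = 94.25.
Check A_1: distance² to centre = 67.25 ≤ 94.25, so it lies inside.
All remaining points lie in this disk, and no smaller disk contains both endpoints, so this is the minimum enclosing circle.
The points at distance exactly r from the centre are A_2, A_6 — 2 points.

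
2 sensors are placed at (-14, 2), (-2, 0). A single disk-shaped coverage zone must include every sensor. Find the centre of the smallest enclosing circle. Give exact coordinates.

(-8, 1)

The smallest circle enclosing two points has them as diameter endpoints.
Centre = midpoint = (-8, 1); r² = |(-14, 2)−(-2, 0)|²/4 = 148/4 = 37.
Centre = (-8, 1).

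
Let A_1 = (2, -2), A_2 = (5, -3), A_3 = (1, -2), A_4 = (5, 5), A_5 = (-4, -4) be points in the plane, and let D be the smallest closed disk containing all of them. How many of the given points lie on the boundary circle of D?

2

A smallest enclosing disk is always determined by at most three of the input points on its boundary.
The farthest pair is A_4–A_5 with squared distance 162. The circle on this segment as diameter has centre (0.5, 0.5) and r² = 162/4 = 40.5.
Check A_1: distance² to centre = 8.5 ≤ 40.5, so it lies inside.
All remaining points lie in this disk, and no smaller disk contains both endpoints, so this is the minimum enclosing circle.
The points at distance exactly r from the centre are A_4, A_5 — 2 points.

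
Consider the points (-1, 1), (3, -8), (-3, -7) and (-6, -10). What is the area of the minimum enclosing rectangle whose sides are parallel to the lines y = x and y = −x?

In coordinates u = x + y, v = x − y the rectangle is axis-aligned; the map (x,y)→(u,v) scales areas by 2.
u-values: 0, -5, -10, -16; range = 0 − (-16) = 16.
v-values: -2, 11, 4, 4; range = 11 − (-2) = 13.
Area = (16 × 13) / 2 = 104.

104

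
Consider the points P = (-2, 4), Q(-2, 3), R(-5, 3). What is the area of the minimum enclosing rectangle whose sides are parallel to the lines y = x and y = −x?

In coordinates u = x + y, v = x − y the rectangle is axis-aligned; the map (x,y)→(u,v) scales areas by 2.
u-values: 2, 1, -2; range = 2 − (-2) = 4.
v-values: -6, -5, -8; range = -5 − (-8) = 3.
Area = (4 × 3) / 2 = 6.

6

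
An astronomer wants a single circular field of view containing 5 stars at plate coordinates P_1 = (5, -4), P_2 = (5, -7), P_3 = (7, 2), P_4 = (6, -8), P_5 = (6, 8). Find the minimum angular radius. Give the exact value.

8

A smallest enclosing disk is always determined by at most three of the input points on its boundary.
The farthest pair is P_4–P_5 with squared distance 256. The circle on this segment as diameter has centre (6, 0) and r² = 256/4 = 64.
Check P_1: distance² to centre = 17 ≤ 64, so it lies inside.
All remaining points lie in this disk, and no smaller disk contains both endpoints, so this is the minimum enclosing circle.
r = √64 = 8.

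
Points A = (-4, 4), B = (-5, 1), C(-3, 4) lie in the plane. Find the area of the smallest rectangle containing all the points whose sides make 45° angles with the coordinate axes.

5

In coordinates u = x + y, v = x − y the rectangle is axis-aligned; the map (x,y)→(u,v) scales areas by 2.
u-values: 0, -4, 1; range = 1 − (-4) = 5.
v-values: -8, -6, -7; range = -6 − (-8) = 2.
Area = (5 × 2) / 2 = 5.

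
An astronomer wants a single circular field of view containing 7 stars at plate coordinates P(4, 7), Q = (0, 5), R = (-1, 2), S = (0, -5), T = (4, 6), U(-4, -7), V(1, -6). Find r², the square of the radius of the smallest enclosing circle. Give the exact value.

65

The farthest pair is P–U with squared distance 260. The circle on this segment as diameter has centre (0, 0) and r² = 260/4 = 65.
Check Q: distance² to centre = 25 ≤ 65, so it lies inside.
All remaining points lie in this disk, and no smaller disk contains both endpoints, so this is the minimum enclosing circle.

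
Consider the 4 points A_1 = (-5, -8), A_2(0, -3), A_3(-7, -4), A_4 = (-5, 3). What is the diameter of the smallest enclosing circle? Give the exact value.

11

The minimum enclosing circle of a finite set is fixed by two of the points (as a diameter) or three (as a circumcircle).
The farthest pair is A_1–A_4 with squared distance 121. The circle on this segment as diameter has centre (-5, -2.5) and r² = 121/4 = 30.25.
Check A_2: distance² to centre = 25.25 ≤ 30.25, so it lies inside.
All remaining points lie in this disk, and no smaller disk contains both endpoints, so this is the minimum enclosing circle.
Diameter = 2r = 2√(30.25) = 11.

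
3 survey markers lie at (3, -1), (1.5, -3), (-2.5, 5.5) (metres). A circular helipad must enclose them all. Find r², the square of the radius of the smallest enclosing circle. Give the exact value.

22.0625

Call the three points A, B, C in the order given.
Side lengths²: AB² = 6.25, AC² = 72.5, BC² = 88.25.
Since BC² = 88.25 ≥ 72.5 + 6.25 = 78.75, the angle opposite BC is not acute, so the smallest enclosing circle has BC as diameter.
Centre = midpoint of BC = (-0.5, 1.25), r² = 88.25/4 = 22.0625.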